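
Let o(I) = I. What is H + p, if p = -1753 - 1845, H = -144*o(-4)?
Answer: -3022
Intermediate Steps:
H = 576 (H = -144*(-4) = 576)
p = -3598
H + p = 576 - 3598 = -3022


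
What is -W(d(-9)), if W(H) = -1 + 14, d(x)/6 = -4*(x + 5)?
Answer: -13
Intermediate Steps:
d(x) = -120 - 24*x (d(x) = 6*(-4*(x + 5)) = 6*(-4*(5 + x)) = 6*(-20 - 4*x) = -120 - 24*x)
W(H) = 13
-W(d(-9)) = -1*13 = -13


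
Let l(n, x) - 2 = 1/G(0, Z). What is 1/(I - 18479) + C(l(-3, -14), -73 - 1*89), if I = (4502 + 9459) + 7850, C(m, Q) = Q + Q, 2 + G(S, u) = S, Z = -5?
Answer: -1079567/3332 ≈ -324.00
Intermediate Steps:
G(S, u) = -2 + S
l(n, x) = 3/2 (l(n, x) = 2 + 1/(-2 + 0) = 2 + 1/(-2) = 2 - ½ = 3/2)
C(m, Q) = 2*Q
I = 21811 (I = 13961 + 7850 = 21811)
1/(I - 18479) + C(l(-3, -14), -73 - 1*89) = 1/(21811 - 18479) + 2*(-73 - 1*89) = 1/3332 + 2*(-73 - 89) = 1/3332 + 2*(-162) = 1/3332 - 324 = -1079567/3332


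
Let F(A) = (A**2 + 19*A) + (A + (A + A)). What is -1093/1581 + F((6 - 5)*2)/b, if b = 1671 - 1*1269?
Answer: -60583/105927 ≈ -0.57193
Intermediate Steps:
b = 402 (b = 1671 - 1269 = 402)
F(A) = A**2 + 22*A (F(A) = (A**2 + 19*A) + (A + 2*A) = (A**2 + 19*A) + 3*A = A**2 + 22*A)
-1093/1581 + F((6 - 5)*2)/b = -1093/1581 + (((6 - 5)*2)*(22 + (6 - 5)*2))/402 = -1093*1/1581 + ((1*2)*(22 + 1*2))*(1/402) = -1093/1581 + (2*(22 + 2))*(1/402) = -1093/1581 + (2*24)*(1/402) = -1093/1581 + 48*(1/402) = -1093/1581 + 8/67 = -60583/105927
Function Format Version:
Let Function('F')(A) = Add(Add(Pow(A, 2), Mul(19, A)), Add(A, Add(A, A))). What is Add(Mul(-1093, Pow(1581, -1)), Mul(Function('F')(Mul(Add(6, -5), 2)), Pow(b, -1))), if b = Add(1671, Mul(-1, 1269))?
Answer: Rational(-60583, 105927) ≈ -0.57193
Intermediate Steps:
b = 402 (b = Add(1671, -1269) = 402)
Function('F')(A) = Add(Pow(A, 2), Mul(22, A)) (Function('F')(A) = Add(Add(Pow(A, 2), Mul(19, A)), Add(A, Mul(2, A))) = Add(Add(Pow(A, 2), Mul(19, A)), Mul(3, A)) = Add(Pow(A, 2), Mul(22, A)))
Add(Mul(-1093, Pow(1581, -1)), Mul(Function('F')(Mul(Add(6, -5), 2)), Pow(b, -1))) = Add(Mul(-1093, Pow(1581, -1)), Mul(Mul(Mul(Add(6, -5), 2), Add(22, Mul(Add(6, -5), 2))), Pow(402, -1))) = Add(Mul(-1093, Rational(1, 1581)), Mul(Mul(Mul(1, 2), Add(22, Mul(1, 2))), Rational(1, 402))) = Add(Rational(-1093, 1581), Mul(Mul(2, Add(22, 2)), Rational(1, 402))) = Add(Rational(-1093, 1581), Mul(Mul(2, 24), Rational(1, 402))) = Add(Rational(-1093, 1581), Mul(48, Rational(1, 402))) = Add(Rational(-1093, 1581), Rational(8, 67)) = Rational(-60583, 105927)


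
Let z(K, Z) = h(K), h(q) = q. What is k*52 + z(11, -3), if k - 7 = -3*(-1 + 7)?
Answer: -561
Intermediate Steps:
z(K, Z) = K
k = -11 (k = 7 - 3*(-1 + 7) = 7 - 3*6 = 7 - 18 = -11)
k*52 + z(11, -3) = -11*52 + 11 = -572 + 11 = -561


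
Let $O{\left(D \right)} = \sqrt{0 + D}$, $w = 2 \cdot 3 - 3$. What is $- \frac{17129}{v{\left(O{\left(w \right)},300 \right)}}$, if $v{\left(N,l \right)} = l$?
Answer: $- \frac{17129}{300} \approx -57.097$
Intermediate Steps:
$w = 3$ ($w = 6 - 3 = 3$)
$O{\left(D \right)} = \sqrt{D}$
$- \frac{17129}{v{\left(O{\left(w \right)},300 \right)}} = - \frac{17129}{300}$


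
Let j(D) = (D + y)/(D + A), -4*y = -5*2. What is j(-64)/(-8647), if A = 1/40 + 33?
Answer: -820/3571211 ≈ -0.00022961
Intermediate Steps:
A = 1321/40 (A = 1/40 + 33 = 1321/40 ≈ 33.025)
y = 5/2 (y = -(-5)*2/4 = -¼*(-10) = 5/2 ≈ 2.5000)
j(D) = (5/2 + D)/(1321/40 + D) (j(D) = (D + 5/2)/(D + 1321/40) = (5/2 + D)/(1321/40 + D))
j(-64)/(-8647) = (20*(5 + 2*(-64))/(1321 + 40*(-64)))/(-8647) = (20*(5 - 128)/(1321 - 2560))*(-1/8647) = (20*(-123)/(-1239))*(-1/8647) = (20*(-1/1239)*(-123))*(-1/8647) = (820/413)*(-1/8647) = -820/3571211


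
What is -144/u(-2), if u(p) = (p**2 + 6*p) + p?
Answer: 72/5 ≈ 14.400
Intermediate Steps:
u(p) = p**2 + 7*p
-144/u(-2) = -144/(-2*(7 - 2)) = -144/(-2*5) = -144/(-10) = -1/10*(-144) = 72/5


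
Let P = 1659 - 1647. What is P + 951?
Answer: 963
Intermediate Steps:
P = 12
P + 951 = 12 + 951 = 963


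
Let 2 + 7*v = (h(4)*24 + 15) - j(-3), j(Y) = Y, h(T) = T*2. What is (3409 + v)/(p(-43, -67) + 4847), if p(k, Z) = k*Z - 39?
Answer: 24071/53823 ≈ 0.44723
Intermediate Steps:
h(T) = 2*T
p(k, Z) = -39 + Z*k (p(k, Z) = Z*k - 39 = -39 + Z*k)
v = 208/7 (v = -2/7 + (((2*4)*24 + 15) - 1*(-3))/7 = -2/7 + ((8*24 + 15) + 3)/7 = -2/7 + ((192 + 15) + 3)/7 = -2/7 + (207 + 3)/7 = -2/7 + (⅐)*210 = -2/7 + 30 = 208/7 ≈ 29.714)
(3409 + v)/(p(-43, -67) + 4847) = (3409 + 208/7)/((-39 - 67*(-43)) + 4847) = 24071/(7*((-39 + 2881) + 4847)) = 24071/(7*(2842 + 4847)) = (24071/7)/7689 = (24071/7)*(1/7689) = 24071/53823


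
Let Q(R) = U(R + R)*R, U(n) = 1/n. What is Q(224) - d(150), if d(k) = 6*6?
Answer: -71/2 ≈ -35.500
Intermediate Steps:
Q(R) = ½ (Q(R) = R/(R + R) = R/((2*R)) = (1/(2*R))*R = ½)
d(k) = 36
Q(224) - d(150) = ½ - 1*36 = ½ - 36 = -71/2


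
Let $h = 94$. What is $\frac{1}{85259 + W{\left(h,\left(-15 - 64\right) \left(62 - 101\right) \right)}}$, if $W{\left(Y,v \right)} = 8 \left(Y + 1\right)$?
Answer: $\frac{1}{86019} \approx 1.1625 \cdot 10^{-5}$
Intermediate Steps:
$W{\left(Y,v \right)} = 8 + 8 Y$ ($W{\left(Y,v \right)} = 8 \left(1 + Y\right) = 8 + 8 Y$)
$\frac{1}{85259 + W{\left(h,\left(-15 - 64\right) \left(62 - 101\right) \right)}} = \frac{1}{85259 + \left(8 + 8 \cdot 94\right)} = \frac{1}{85259 + \left(8 + 752\right)} = \frac{1}{85259 + 760} = \frac{1}{86019}$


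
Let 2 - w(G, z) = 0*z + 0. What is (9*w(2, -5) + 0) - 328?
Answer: -310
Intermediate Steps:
w(G, z) = 2 (w(G, z) = 2 - (0*z + 0) = 2 - (0 + 0) = 2 - 1*0 = 2 + 0 = 2)
(9*w(2, -5) + 0) - 328 = (9*2 + 0) - 328 = (18 + 0) - 328 = 18 - 328 = -310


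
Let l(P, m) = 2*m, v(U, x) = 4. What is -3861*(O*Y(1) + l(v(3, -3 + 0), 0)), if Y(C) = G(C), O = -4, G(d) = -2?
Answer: -30888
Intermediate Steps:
Y(C) = -2
-3861*(O*Y(1) + l(v(3, -3 + 0), 0)) = -3861*(-4*(-2) + 2*0) = -3861*(8 + 0) = -3861*8 = -30888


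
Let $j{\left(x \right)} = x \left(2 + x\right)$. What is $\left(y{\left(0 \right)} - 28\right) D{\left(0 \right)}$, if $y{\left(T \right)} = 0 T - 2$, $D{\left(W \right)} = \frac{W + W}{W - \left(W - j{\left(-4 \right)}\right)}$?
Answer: $0$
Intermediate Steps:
$D{\left(W \right)} = \frac{W}{4}$ ($D{\left(W \right)} = \frac{W + W}{W - \left(W + 4 \left(2 - 4\right)\right)} = \frac{2 W}{W - \left(-8 + W\right)} = \frac{2 W}{8} = 2 W \frac{1}{8} = \frac{W}{4}$)
$y{\left(T \right)} = -2$ ($y{\left(T \right)} = 0 - 2 = -2$)
$\left(y{\left(0 \right)} - 28\right) D{\left(0 \right)} = \left(-2 - 28\right) \frac{1}{4} \cdot 0 = \left(-2 - 28\right) 0 = \left(-30\right) 0 = 0$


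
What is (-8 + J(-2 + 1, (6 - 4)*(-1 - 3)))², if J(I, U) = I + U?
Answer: 289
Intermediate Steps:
(-8 + J(-2 + 1, (6 - 4)*(-1 - 3)))² = (-8 + ((-2 + 1) + (6 - 4)*(-1 - 3)))² = (-8 + (-1 + 2*(-4)))² = (-8 + (-1 - 8))² = (-8 - 9)² = (-17)² = 289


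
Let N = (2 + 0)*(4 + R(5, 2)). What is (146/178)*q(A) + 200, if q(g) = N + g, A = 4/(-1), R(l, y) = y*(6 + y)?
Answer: 20428/89 ≈ 229.53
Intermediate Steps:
N = 40 (N = (2 + 0)*(4 + 2*(6 + 2)) = 2*(4 + 2*8) = 2*(4 + 16) = 2*20 = 40)
A = -4 (A = 4*(-1) = -4)
q(g) = 40 + g
(146/178)*q(A) + 200 = (146/178)*(40 - 4) + 200 = (146*(1/178))*36 + 200 = (73/89)*36 + 200 = 2628/89 + 200 = 20428/89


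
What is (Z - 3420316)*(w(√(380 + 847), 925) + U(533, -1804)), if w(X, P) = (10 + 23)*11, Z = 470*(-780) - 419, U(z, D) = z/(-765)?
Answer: -23326785406/17 ≈ -1.3722e+9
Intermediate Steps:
U(z, D) = -z/765 (U(z, D) = z*(-1/765) = -z/765)
Z = -367019 (Z = -366600 - 419 = -367019)
w(X, P) = 363 (w(X, P) = 33*11 = 363)
(Z - 3420316)*(w(√(380 + 847), 925) + U(533, -1804)) = (-367019 - 3420316)*(363 - 1/765*533) = -3787335*(363 - 533/765) = -3787335*277162/765 = -23326785406/17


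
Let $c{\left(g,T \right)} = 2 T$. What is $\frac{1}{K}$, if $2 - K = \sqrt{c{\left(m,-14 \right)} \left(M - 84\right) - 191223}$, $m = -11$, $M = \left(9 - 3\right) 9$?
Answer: $\frac{2}{190387} + \frac{i \sqrt{190383}}{190387} \approx 1.0505 \cdot 10^{-5} + 0.0022918 i$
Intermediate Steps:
$M = 54$ ($M = 6 \cdot 9 = 54$)
$K = 2 - i \sqrt{190383}$ ($K = 2 - \sqrt{2 \left(-14\right) \left(54 - 84\right) - 191223} = 2 - \sqrt{\left(-28\right) \left(-30\right) - 191223} = 2 - \sqrt{840 - 191223} = 2 - \sqrt{-190383} = 2 - i \sqrt{190383} \approx 2.0 - 436.33 i$)
$\frac{1}{K} = \frac{1}{2 - i \sqrt{190383}}$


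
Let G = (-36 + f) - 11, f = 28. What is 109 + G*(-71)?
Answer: 1458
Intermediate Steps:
G = -19 (G = (-36 + 28) - 11 = -8 - 11 = -19)
109 + G*(-71) = 109 - 19*(-71) = 109 + 1349 = 1458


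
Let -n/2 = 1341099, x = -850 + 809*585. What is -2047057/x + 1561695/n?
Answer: -2076126778237/422370189390 ≈ -4.9154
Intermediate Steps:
x = 472415 (x = -850 + 473265 = 472415)
n = -2682198 (n = -2*1341099 = -2682198)
-2047057/x + 1561695/n = -2047057/472415 + 1561695/(-2682198) = -2047057*1/472415 + 1561695*(-1/2682198) = -2047057/472415 - 520565/894066 = -2076126778237/422370189390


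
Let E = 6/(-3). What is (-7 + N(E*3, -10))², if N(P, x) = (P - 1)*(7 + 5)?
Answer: 8281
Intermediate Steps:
E = -2 (E = 6*(-⅓) = -2)
N(P, x) = -12 + 12*P (N(P, x) = (-1 + P)*12 = -12 + 12*P)
(-7 + N(E*3, -10))² = (-7 + (-12 + 12*(-2*3)))² = (-7 + (-12 + 12*(-6)))² = (-7 + (-12 - 72))² = (-7 - 84)² = (-91)² = 8281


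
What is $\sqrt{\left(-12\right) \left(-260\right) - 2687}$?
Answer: $\sqrt{433} \approx 20.809$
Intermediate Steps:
$\sqrt{\left(-12\right) \left(-260\right) - 2687} = \sqrt{3120 - 2687} = \sqrt{433}$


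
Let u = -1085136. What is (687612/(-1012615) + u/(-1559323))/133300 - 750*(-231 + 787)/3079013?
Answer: -707822811542484710907/5226373317324665163875 ≈ -0.13543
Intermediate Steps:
(687612/(-1012615) + u/(-1559323))/133300 - 750*(-231 + 787)/3079013 = (687612/(-1012615) - 1085136/(-1559323))/133300 - 750*(-231 + 787)/3079013 = (687612*(-1/1012615) - 1085136*(-1/1559323))*(1/133300) - 750*556*(1/3079013) = (-687612/1012615 + 1085136/1559323)*(1/133300) - 417000*1/3079013 = (26615783964/1578993859645)*(1/133300) - 417000/3079013 = 6653945991/52619970372669625 - 417000/3079013 = -707822811542484710907/5226373317324665163875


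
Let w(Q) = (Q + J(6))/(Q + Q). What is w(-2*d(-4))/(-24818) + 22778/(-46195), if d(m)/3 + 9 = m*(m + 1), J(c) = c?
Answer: -1695959407/3439402530 ≈ -0.49310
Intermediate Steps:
d(m) = -27 + 3*m*(1 + m) (d(m) = -27 + 3*(m*(m + 1)) = -27 + 3*(m*(1 + m)) = -27 + 3*m*(1 + m))
w(Q) = (6 + Q)/(2*Q) (w(Q) = (Q + 6)/(Q + Q) = (6 + Q)/((2*Q)) = (6 + Q)*(1/(2*Q)) = (6 + Q)/(2*Q))
w(-2*d(-4))/(-24818) + 22778/(-46195) = ((6 - 2*(-27 + 3*(-4) + 3*(-4)**2))/(2*((-2*(-27 + 3*(-4) + 3*(-4)**2)))))/(-24818) + 22778/(-46195) = ((6 - 2*(-27 - 12 + 3*16))/(2*((-2*(-27 - 12 + 3*16)))))*(-1/24818) + 22778*(-1/46195) = ((6 - 2*(-27 - 12 + 48))/(2*((-2*(-27 - 12 + 48)))))*(-1/24818) - 22778/46195 = ((6 - 2*9)/(2*((-2*9))))*(-1/24818) - 22778/46195 = ((1/2)*(6 - 18)/(-18))*(-1/24818) - 22778/46195 = ((1/2)*(-1/18)*(-12))*(-1/24818) - 22778/46195 = (1/3)*(-1/24818) - 22778/46195 = -1/74454 - 22778/46195 = -1695959407/3439402530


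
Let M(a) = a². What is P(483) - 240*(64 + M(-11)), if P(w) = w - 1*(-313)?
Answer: -43604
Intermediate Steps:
P(w) = 313 + w (P(w) = w + 313 = 313 + w)
P(483) - 240*(64 + M(-11)) = (313 + 483) - 240*(64 + (-11)²) = 796 - 240*(64 + 121) = 796 - 240*185 = 796 - 44400 = -43604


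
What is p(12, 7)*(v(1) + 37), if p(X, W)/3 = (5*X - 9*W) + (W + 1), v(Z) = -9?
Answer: 420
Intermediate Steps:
p(X, W) = 3 - 24*W + 15*X (p(X, W) = 3*((5*X - 9*W) + (W + 1)) = 3*((-9*W + 5*X) + (1 + W)) = 3*(1 - 8*W + 5*X) = 3 - 24*W + 15*X)
p(12, 7)*(v(1) + 37) = (3 - 24*7 + 15*12)*(-9 + 37) = (3 - 168 + 180)*28 = 15*28 = 420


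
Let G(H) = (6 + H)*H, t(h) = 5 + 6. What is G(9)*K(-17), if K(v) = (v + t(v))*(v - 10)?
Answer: 21870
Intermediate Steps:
t(h) = 11
G(H) = H*(6 + H)
K(v) = (-10 + v)*(11 + v) (K(v) = (v + 11)*(v - 10) = (11 + v)*(-10 + v) = (-10 + v)*(11 + v))
G(9)*K(-17) = (9*(6 + 9))*(-110 - 17 + (-17)**2) = (9*15)*(-110 - 17 + 289) = 135*162 = 21870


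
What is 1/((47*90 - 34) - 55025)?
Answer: -1/50829 ≈ -1.9674e-5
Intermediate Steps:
1/((47*90 - 34) - 55025) = 1/((4230 - 34) - 55025) = 1/(4196 - 55025) = 1/(-50829) = -1/50829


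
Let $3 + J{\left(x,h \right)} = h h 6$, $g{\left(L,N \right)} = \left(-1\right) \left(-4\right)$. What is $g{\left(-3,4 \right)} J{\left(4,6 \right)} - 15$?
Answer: $837$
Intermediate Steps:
$g{\left(L,N \right)} = 4$
$J{\left(x,h \right)} = -3 + 6 h^{2}$ ($J{\left(x,h \right)} = -3 + h h 6 = -3 + h^{2} \cdot 6 = -3 + 6 h^{2}$)
$g{\left(-3,4 \right)} J{\left(4,6 \right)} - 15 = 4 \left(-3 + 6 \cdot 6^{2}\right) - 15 = 4 \left(-3 + 6 \cdot 36\right) - 15 = 4 \left(-3 + 216\right) - 15 = 4 \cdot 213 - 15 = 852 - 15 = 837$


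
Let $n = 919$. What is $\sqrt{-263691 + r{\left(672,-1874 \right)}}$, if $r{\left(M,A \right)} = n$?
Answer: $2 i \sqrt{65693} \approx 512.61 i$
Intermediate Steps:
$r{\left(M,A \right)} = 919$
$\sqrt{-263691 + r{\left(672,-1874 \right)}} = \sqrt{-263691 + 919} = \sqrt{-262772} = 2 i \sqrt{65693}$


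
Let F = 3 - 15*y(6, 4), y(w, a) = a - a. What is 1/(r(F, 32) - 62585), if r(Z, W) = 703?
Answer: -1/61882 ≈ -1.6160e-5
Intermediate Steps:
y(w, a) = 0
F = 3 (F = 3 - 15*0 = 3 + 0 = 3)
1/(r(F, 32) - 62585) = 1/(703 - 62585) = 1/(-61882) = -1/61882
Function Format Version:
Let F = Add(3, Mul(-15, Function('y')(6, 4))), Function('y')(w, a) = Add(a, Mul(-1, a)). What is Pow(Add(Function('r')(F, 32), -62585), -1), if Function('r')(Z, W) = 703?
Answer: Rational(-1, 61882) ≈ -1.6160e-5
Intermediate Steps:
Function('y')(w, a) = 0
F = 3 (F = Add(3, Mul(-15, 0)) = Add(3, 0) = 3)
Pow(Add(Function('r')(F, 32), -62585), -1) = Pow(Add(703, -62585), -1) = Pow(-61882, -1) = Rational(-1, 61882)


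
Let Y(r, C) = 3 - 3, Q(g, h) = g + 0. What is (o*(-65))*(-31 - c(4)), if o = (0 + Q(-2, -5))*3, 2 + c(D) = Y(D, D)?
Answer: -11310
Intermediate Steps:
Q(g, h) = g
Y(r, C) = 0
c(D) = -2 (c(D) = -2 + 0 = -2)
o = -6 (o = (0 - 2)*3 = -2*3 = -6)
(o*(-65))*(-31 - c(4)) = (-6*(-65))*(-31 - 1*(-2)) = 390*(-31 + 2) = 390*(-29) = -11310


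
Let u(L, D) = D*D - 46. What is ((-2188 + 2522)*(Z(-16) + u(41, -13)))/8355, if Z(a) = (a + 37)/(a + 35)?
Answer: 262524/52915 ≈ 4.9612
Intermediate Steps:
u(L, D) = -46 + D² (u(L, D) = D² - 46 = -46 + D²)
Z(a) = (37 + a)/(35 + a)
((-2188 + 2522)*(Z(-16) + u(41, -13)))/8355 = ((-2188 + 2522)*((37 - 16)/(35 - 16) + (-46 + (-13)²)))/8355 = (334*(21/19 + (-46 + 169)))*(1/8355) = (334*((1/19)*21 + 123))*(1/8355) = (334*(21/19 + 123))*(1/8355) = (334*(2358/19))*(1/8355) = (787572/19)*(1/8355) = 262524/52915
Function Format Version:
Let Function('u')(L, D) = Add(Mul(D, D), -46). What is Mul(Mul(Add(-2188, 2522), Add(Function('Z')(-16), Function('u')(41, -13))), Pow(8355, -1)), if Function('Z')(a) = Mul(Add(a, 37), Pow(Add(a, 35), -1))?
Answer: Rational(262524, 52915) ≈ 4.9612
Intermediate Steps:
Function('u')(L, D) = Add(-46, Pow(D, 2)) (Function('u')(L, D) = Add(Pow(D, 2), -46) = Add(-46, Pow(D, 2)))
Function('Z')(a) = Mul(Pow(Add(35, a), -1), Add(37, a)) (Function('Z')(a) = Mul(Add(37, a), Pow(Add(35, a), -1)) = Mul(Pow(Add(35, a), -1), Add(37, a)))
Mul(Mul(Add(-2188, 2522), Add(Function('Z')(-16), Function('u')(41, -13))), Pow(8355, -1)) = Mul(Mul(Add(-2188, 2522), Add(Mul(Pow(Add(35, -16), -1), Add(37, -16)), Add(-46, Pow(-13, 2)))), Pow(8355, -1)) = Mul(Mul(334, Add(Mul(Pow(19, -1), 21), Add(-46, 169))), Rational(1, 8355)) = Mul(Mul(334, Add(Mul(Rational(1, 19), 21), 123)), Rational(1, 8355)) = Mul(Mul(334, Add(Rational(21, 19), 123)), Rational(1, 8355)) = Mul(Mul(334, Rational(2358, 19)), Rational(1, 8355)) = Mul(Rational(787572, 19), Rational(1, 8355)) = Rational(262524, 52915)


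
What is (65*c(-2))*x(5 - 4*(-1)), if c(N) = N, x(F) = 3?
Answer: -390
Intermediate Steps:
(65*c(-2))*x(5 - 4*(-1)) = (65*(-2))*3 = -130*3 = -390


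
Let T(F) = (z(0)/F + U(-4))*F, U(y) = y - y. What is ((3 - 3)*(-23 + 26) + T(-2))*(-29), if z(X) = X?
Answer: 0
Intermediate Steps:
U(y) = 0
T(F) = 0 (T(F) = (0/F + 0)*F = (0 + 0)*F = 0*F = 0)
((3 - 3)*(-23 + 26) + T(-2))*(-29) = ((3 - 3)*(-23 + 26) + 0)*(-29) = (0*3 + 0)*(-29) = (0 + 0)*(-29) = 0*(-29) = 0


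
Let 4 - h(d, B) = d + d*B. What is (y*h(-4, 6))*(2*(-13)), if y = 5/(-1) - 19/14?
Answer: 37024/7 ≈ 5289.1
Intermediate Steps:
h(d, B) = 4 - d - B*d (h(d, B) = 4 - (d + d*B) = 4 - (d + B*d) = 4 + (-d - B*d) = 4 - d - B*d)
y = -89/14 (y = 5*(-1) - 19*1/14 = -5 - 19/14 = -89/14 ≈ -6.3571)
(y*h(-4, 6))*(2*(-13)) = (-89*(4 - 1*(-4) - 1*6*(-4))/14)*(2*(-13)) = -89*(4 + 4 + 24)/14*(-26) = -89/14*32*(-26) = -1424/7*(-26) = 37024/7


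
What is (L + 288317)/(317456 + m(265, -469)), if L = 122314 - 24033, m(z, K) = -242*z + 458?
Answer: 193299/126892 ≈ 1.5233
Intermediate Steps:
m(z, K) = 458 - 242*z
L = 98281
(L + 288317)/(317456 + m(265, -469)) = (98281 + 288317)/(317456 + (458 - 242*265)) = 386598/(317456 + (458 - 64130)) = 386598/(317456 - 63672) = 386598/253784 = 386598*(1/253784) = 193299/126892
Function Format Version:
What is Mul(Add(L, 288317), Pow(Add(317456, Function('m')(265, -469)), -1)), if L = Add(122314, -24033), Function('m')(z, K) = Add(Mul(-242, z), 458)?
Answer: Rational(193299, 126892) ≈ 1.5233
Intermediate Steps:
Function('m')(z, K) = Add(458, Mul(-242, z))
L = 98281
Mul(Add(L, 288317), Pow(Add(317456, Function('m')(265, -469)), -1)) = Mul(Add(98281, 288317), Pow(Add(317456, Add(458, Mul(-242, 265))), -1)) = Mul(386598, Pow(Add(317456, Add(458, -64130)), -1)) = Mul(386598, Pow(Add(317456, -63672), -1)) = Mul(386598, Pow(253784, -1)) = Mul(386598, Rational(1, 253784)) = Rational(193299, 126892)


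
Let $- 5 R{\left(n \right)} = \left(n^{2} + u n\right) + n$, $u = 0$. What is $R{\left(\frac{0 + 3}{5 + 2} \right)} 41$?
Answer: $- \frac{246}{49} \approx -5.0204$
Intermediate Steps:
$R{\left(n \right)} = - \frac{n}{5} - \frac{n^{2}}{5}$ ($R{\left(n \right)} = - \frac{\left(n^{2} + 0 n\right) + n}{5} = - \frac{\left(n^{2} + 0\right) + n}{5} = - \frac{n^{2} + n}{5} = - \frac{n + n^{2}}{5} = - \frac{n}{5} - \frac{n^{2}}{5}$)
$R{\left(\frac{0 + 3}{5 + 2} \right)} 41 = - \frac{\frac{0 + 3}{5 + 2} \left(1 + \frac{0 + 3}{5 + 2}\right)}{5} \cdot 41 = - \frac{\frac{3}{7} \left(1 + \frac{3}{7}\right)}{5} \cdot 41 = - \frac{3 \cdot \frac{1}{7} \left(1 + 3 \cdot \frac{1}{7}\right)}{5} \cdot 41 = \left(- \frac{1}{5}\right) \frac{3}{7} \left(1 + \frac{3}{7}\right) 41 = \left(- \frac{1}{5}\right) \frac{3}{7} \cdot \frac{10}{7} \cdot 41 = \left(- \frac{6}{49}\right) 41 = - \frac{246}{49}$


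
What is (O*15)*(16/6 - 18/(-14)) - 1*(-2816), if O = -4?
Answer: 18052/7 ≈ 2578.9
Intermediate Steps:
(O*15)*(16/6 - 18/(-14)) - 1*(-2816) = (-4*15)*(16/6 - 18/(-14)) - 1*(-2816) = -60*(16*(⅙) - 18*(-1/14)) + 2816 = -60*(8/3 + 9/7) + 2816 = -60*83/21 + 2816 = -1660/7 + 2816 = 18052/7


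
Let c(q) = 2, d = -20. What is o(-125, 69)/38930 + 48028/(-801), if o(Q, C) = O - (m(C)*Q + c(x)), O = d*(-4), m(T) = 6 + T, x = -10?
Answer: -1862158187/31182930 ≈ -59.717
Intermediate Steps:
O = 80 (O = -20*(-4) = 80)
o(Q, C) = 78 - Q*(6 + C) (o(Q, C) = 80 - ((6 + C)*Q + 2) = 80 - (Q*(6 + C) + 2) = 80 - (2 + Q*(6 + C)) = 80 + (-2 - Q*(6 + C)) = 78 - Q*(6 + C))
o(-125, 69)/38930 + 48028/(-801) = (78 - 1*(-125)*(6 + 69))/38930 + 48028/(-801) = (78 - 1*(-125)*75)*(1/38930) + 48028*(-1/801) = (78 + 9375)*(1/38930) - 48028/801 = 9453*(1/38930) - 48028/801 = 9453/38930 - 48028/801 = -1862158187/31182930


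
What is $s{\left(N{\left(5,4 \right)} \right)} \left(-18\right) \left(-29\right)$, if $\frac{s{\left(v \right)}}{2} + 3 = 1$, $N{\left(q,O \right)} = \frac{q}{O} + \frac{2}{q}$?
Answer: $-2088$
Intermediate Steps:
$N{\left(q,O \right)} = \frac{2}{q} + \frac{q}{O}$
$s{\left(v \right)} = -4$ ($s{\left(v \right)} = -6 + 2 \cdot 1 = -6 + 2 = -4$)
$s{\left(N{\left(5,4 \right)} \right)} \left(-18\right) \left(-29\right) = \left(-4\right) \left(-18\right) \left(-29\right) = 72 \left(-29\right) = -2088$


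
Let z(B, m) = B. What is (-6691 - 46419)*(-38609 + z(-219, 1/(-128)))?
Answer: 2062155080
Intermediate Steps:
(-6691 - 46419)*(-38609 + z(-219, 1/(-128))) = (-6691 - 46419)*(-38609 - 219) = -53110*(-38828) = 2062155080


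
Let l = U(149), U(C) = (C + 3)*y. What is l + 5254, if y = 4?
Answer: 5862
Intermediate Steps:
U(C) = 12 + 4*C (U(C) = (C + 3)*4 = (3 + C)*4 = 12 + 4*C)
l = 608 (l = 12 + 4*149 = 12 + 596 = 608)
l + 5254 = 608 + 5254 = 5862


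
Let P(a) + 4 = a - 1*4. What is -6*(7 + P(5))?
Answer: -24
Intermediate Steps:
P(a) = -8 + a (P(a) = -4 + (a - 1*4) = -4 + (a - 4) = -4 + (-4 + a) = -8 + a)
-6*(7 + P(5)) = -6*(7 + (-8 + 5)) = -6*(7 - 3) = -6*4 = -24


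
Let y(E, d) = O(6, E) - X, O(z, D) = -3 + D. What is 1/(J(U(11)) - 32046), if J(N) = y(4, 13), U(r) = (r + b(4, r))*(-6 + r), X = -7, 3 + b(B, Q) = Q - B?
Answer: -1/32038 ≈ -3.1213e-5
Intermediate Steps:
b(B, Q) = -3 + Q - B (b(B, Q) = -3 + (Q - B) = -3 + Q - B)
U(r) = (-7 + 2*r)*(-6 + r) (U(r) = (r + (-3 + r - 1*4))*(-6 + r) = (r + (-3 + r - 4))*(-6 + r) = (r + (-7 + r))*(-6 + r) = (-7 + 2*r)*(-6 + r))
y(E, d) = 4 + E (y(E, d) = (-3 + E) - 1*(-7) = (-3 + E) + 7 = 4 + E)
J(N) = 8 (J(N) = 4 + 4 = 8)
1/(J(U(11)) - 32046) = 1/(8 - 32046) = 1/(-32038) = -1/32038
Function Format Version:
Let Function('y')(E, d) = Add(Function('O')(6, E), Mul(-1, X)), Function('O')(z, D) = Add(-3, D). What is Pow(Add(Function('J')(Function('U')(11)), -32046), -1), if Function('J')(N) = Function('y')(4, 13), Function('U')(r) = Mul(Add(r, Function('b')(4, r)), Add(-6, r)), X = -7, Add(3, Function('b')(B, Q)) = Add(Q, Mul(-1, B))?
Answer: Rational(-1, 32038) ≈ -3.1213e-5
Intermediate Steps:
Function('b')(B, Q) = Add(-3, Q, Mul(-1, B)) (Function('b')(B, Q) = Add(-3, Add(Q, Mul(-1, B))) = Add(-3, Q, Mul(-1, B)))
Function('U')(r) = Mul(Add(-7, Mul(2, r)), Add(-6, r)) (Function('U')(r) = Mul(Add(r, Add(-3, r, Mul(-1, 4))), Add(-6, r)) = Mul(Add(r, Add(-3, r, -4)), Add(-6, r)) = Mul(Add(r, Add(-7, r)), Add(-6, r)) = Mul(Add(-7, Mul(2, r)), Add(-6, r)))
Function('y')(E, d) = Add(4, E) (Function('y')(E, d) = Add(Add(-3, E), Mul(-1, -7)) = Add(Add(-3, E), 7) = Add(4, E))
Function('J')(N) = 8 (Function('J')(N) = Add(4, 4) = 8)
Pow(Add(Function('J')(Function('U')(11)), -32046), -1) = Pow(Add(8, -32046), -1) = Pow(-32038, -1) = Rational(-1, 32038)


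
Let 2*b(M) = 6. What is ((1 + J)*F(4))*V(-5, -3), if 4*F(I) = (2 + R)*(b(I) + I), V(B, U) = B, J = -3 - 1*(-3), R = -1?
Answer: -35/4 ≈ -8.7500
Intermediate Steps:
J = 0 (J = -3 + 3 = 0)
b(M) = 3 (b(M) = (1/2)*6 = 3)
F(I) = 3/4 + I/4 (F(I) = ((2 - 1)*(3 + I))/4 = (1*(3 + I))/4 = (3 + I)/4 = 3/4 + I/4)
((1 + J)*F(4))*V(-5, -3) = ((1 + 0)*(3/4 + (1/4)*4))*(-5) = (1*(3/4 + 1))*(-5) = (1*(7/4))*(-5) = (7/4)*(-5) = -35/4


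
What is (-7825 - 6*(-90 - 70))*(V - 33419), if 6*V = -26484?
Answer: 259723545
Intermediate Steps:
V = -4414 (V = (⅙)*(-26484) = -4414)
(-7825 - 6*(-90 - 70))*(V - 33419) = (-7825 - 6*(-90 - 70))*(-4414 - 33419) = (-7825 - 6*(-160))*(-37833) = (-7825 + 960)*(-37833) = -6865*(-37833) = 259723545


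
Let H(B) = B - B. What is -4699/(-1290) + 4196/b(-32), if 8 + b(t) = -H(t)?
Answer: -335953/645 ≈ -520.86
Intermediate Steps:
H(B) = 0
b(t) = -8 (b(t) = -8 - 1*0 = -8 + 0 = -8)
-4699/(-1290) + 4196/b(-32) = -4699/(-1290) + 4196/(-8) = -4699*(-1/1290) + 4196*(-1/8) = 4699/1290 - 1049/2 = -335953/645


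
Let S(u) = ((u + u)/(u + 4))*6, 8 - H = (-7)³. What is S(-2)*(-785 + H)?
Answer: 5208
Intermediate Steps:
H = 351 (H = 8 - 1*(-7)³ = 8 - 1*(-343) = 8 + 343 = 351)
S(u) = 12*u/(4 + u) (S(u) = ((2*u)/(4 + u))*6 = (2*u/(4 + u))*6 = 12*u/(4 + u))
S(-2)*(-785 + H) = (12*(-2)/(4 - 2))*(-785 + 351) = (12*(-2)/2)*(-434) = (12*(-2)*(½))*(-434) = -12*(-434) = 5208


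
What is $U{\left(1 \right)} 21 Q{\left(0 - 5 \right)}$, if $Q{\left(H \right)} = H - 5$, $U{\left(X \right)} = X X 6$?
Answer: $-1260$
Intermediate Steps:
$U{\left(X \right)} = 6 X^{2}$ ($U{\left(X \right)} = X^{2} \cdot 6 = 6 X^{2}$)
$Q{\left(H \right)} = -5 + H$
$U{\left(1 \right)} 21 Q{\left(0 - 5 \right)} = 6 \cdot 1^{2} \cdot 21 \left(-5 + \left(0 - 5\right)\right) = 6 \cdot 1 \cdot 21 \left(-5 - 5\right) = 6 \cdot 21 \left(-10\right) = 126 \left(-10\right) = -1260$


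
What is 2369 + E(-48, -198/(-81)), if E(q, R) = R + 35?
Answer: 21658/9 ≈ 2406.4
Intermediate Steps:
E(q, R) = 35 + R
2369 + E(-48, -198/(-81)) = 2369 + (35 - 198/(-81)) = 2369 + (35 - 198*(-1/81)) = 2369 + (35 + 22/9) = 2369 + 337/9 = 21658/9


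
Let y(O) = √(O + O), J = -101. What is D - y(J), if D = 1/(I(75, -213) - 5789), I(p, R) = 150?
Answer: -1/5639 - I*√202 ≈ -0.00017734 - 14.213*I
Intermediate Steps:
D = -1/5639 (D = 1/(150 - 5789) = 1/(-5639) = -1/5639 ≈ -0.00017734)
y(O) = √2*√O (y(O) = √(2*O) = √2*√O)
D - y(J) = -1/5639 - √2*√(-101) = -1/5639 - √2*I*√101 = -1/5639 - I*√202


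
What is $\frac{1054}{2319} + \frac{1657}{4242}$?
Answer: $\frac{923739}{1093022} \approx 0.84512$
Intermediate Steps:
$\frac{1054}{2319} + \frac{1657}{4242} = \frac{923739}{1093022}$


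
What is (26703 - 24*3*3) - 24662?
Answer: 1825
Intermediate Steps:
(26703 - 24*3*3) - 24662 = (26703 - 72*3) - 24662 = (26703 - 216) - 24662 = 26487 - 24662 = 1825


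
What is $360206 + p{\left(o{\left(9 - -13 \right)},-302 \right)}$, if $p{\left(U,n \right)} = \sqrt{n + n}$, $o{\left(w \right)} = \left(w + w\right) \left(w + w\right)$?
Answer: $360206 + 2 i \sqrt{151} \approx 3.6021 \cdot 10^{5} + 24.576 i$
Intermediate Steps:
$o{\left(w \right)} = 4 w^{2}$ ($o{\left(w \right)} = 2 w 2 w = 4 w^{2}$)
$p{\left(U,n \right)} = \sqrt{2} \sqrt{n}$ ($p{\left(U,n \right)} = \sqrt{2 n} = \sqrt{2} \sqrt{n}$)
$360206 + p{\left(o{\left(9 - -13 \right)},-302 \right)} = 360206 + \sqrt{2} \sqrt{-302} = 360206 + \sqrt{2} i \sqrt{302} = 360206 + 2 i \sqrt{151}$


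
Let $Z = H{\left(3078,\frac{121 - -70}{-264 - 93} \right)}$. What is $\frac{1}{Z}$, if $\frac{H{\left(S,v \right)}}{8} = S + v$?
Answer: $\frac{357}{8789240} \approx 4.0618 \cdot 10^{-5}$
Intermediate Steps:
$H{\left(S,v \right)} = 8 S + 8 v$ ($H{\left(S,v \right)} = 8 \left(S + v\right) = 8 S + 8 v$)
$Z = \frac{8789240}{357}$ ($Z = 8 \cdot 3078 + 8 \frac{121 - -70}{-264 - 93} = 24624 + 8 \frac{121 + 70}{-357} = 24624 + 8 \cdot 191 \left(- \frac{1}{357}\right) = 24624 + 8 \left(- \frac{191}{357}\right) = 24624 - \frac{1528}{357} = \frac{8789240}{357} \approx 24620.0$)
$\frac{1}{Z} = \frac{1}{\frac{8789240}{357}} = \frac{357}{8789240}$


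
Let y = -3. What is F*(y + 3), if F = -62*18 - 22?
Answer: 0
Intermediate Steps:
F = -1138 (F = -1116 - 22 = -1138)
F*(y + 3) = -1138*(-3 + 3) = -1138*0 = 0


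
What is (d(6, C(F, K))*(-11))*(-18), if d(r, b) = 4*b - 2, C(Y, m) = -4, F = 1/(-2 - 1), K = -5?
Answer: -3564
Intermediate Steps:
F = -⅓ (F = 1/(-3) = -⅓ ≈ -0.33333)
d(r, b) = -2 + 4*b
(d(6, C(F, K))*(-11))*(-18) = ((-2 + 4*(-4))*(-11))*(-18) = ((-2 - 16)*(-11))*(-18) = -18*(-11)*(-18) = 198*(-18) = -3564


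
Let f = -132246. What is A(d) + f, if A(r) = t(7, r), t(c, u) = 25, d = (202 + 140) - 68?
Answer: -132221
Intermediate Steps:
d = 274 (d = 342 - 68 = 274)
A(r) = 25
A(d) + f = 25 - 132246 = -132221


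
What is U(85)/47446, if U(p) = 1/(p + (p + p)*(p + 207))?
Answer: 1/2359252350 ≈ 4.2386e-10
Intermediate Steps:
U(p) = 1/(p + 2*p*(207 + p)) (U(p) = 1/(p + (2*p)*(207 + p)) = 1/(p + 2*p*(207 + p)))
U(85)/47446 = (1/(85*(415 + 2*85)))/47446 = (1/(85*(415 + 170)))*(1/47446) = ((1/85)/585)*(1/47446) = ((1/85)*(1/585))*(1/47446) = (1/49725)*(1/47446) = 1/2359252350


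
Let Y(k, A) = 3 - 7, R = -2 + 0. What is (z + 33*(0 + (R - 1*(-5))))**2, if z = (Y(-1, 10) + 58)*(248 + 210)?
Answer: 616578561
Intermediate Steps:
R = -2
Y(k, A) = -4
z = 24732 (z = (-4 + 58)*(248 + 210) = 54*458 = 24732)
(z + 33*(0 + (R - 1*(-5))))**2 = (24732 + 33*(0 + (-2 - 1*(-5))))**2 = (24732 + 33*(0 + (-2 + 5)))**2 = (24732 + 33*(0 + 3))**2 = (24732 + 33*3)**2 = (24732 + 99)**2 = 24831**2 = 616578561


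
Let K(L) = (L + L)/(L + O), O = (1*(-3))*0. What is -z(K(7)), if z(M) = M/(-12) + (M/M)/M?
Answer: -⅓ ≈ -0.33333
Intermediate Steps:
O = 0 (O = -3*0 = 0)
K(L) = 2 (K(L) = (L + L)/(L + 0) = (2*L)/L = 2)
z(M) = 1/M - M/12 (z(M) = M*(-1/12) + 1/M = -M/12 + 1/M = 1/M - M/12)
-z(K(7)) = -(1/2 - 1/12*2) = -(½ - ⅙) = -1*⅓ = -⅓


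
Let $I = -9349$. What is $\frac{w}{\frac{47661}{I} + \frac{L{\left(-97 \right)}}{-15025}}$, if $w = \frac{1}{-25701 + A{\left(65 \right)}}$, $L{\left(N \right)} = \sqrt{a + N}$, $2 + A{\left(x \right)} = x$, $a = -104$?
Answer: $\frac{33530190176976875}{4382462062428710843796} - \frac{1313242110025 i \sqrt{201}}{13147386187286132531388} \approx 7.651 \cdot 10^{-6} - 1.4161 \cdot 10^{-9} i$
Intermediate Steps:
$A{\left(x \right)} = -2 + x$
$L{\left(N \right)} = \sqrt{-104 + N}$
$w = - \frac{1}{25638}$ ($w = \frac{1}{-25701 + \left(-2 + 65\right)} = \frac{1}{-25701 + 63} = \frac{1}{-25638} = - \frac{1}{25638} \approx -3.9005 \cdot 10^{-5}$)
$\frac{w}{\frac{47661}{I} + \frac{L{\left(-97 \right)}}{-15025}} = - \frac{1}{25638 \left(\frac{47661}{-9349} + \frac{\sqrt{-104 - 97}}{-15025}\right)} = - \frac{1}{25638 \left(47661 \left(- \frac{1}{9349}\right) + \sqrt{-201} \left(- \frac{1}{15025}\right)\right)} = - \frac{1}{25638 \left(- \frac{47661}{9349} + i \sqrt{201} \left(- \frac{1}{15025}\right)\right)} = - \frac{1}{25638 \left(- \frac{47661}{9349} - \frac{i \sqrt{201}}{15025}\right)}$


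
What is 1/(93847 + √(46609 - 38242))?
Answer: 93847/8807251042 - √8367/8807251042 ≈ 1.0645e-5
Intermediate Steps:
1/(93847 + √(46609 - 38242)) = 1/(93847 + √8367)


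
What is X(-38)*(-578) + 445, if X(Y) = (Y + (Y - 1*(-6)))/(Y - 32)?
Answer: -133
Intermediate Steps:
X(Y) = (6 + 2*Y)/(-32 + Y) (X(Y) = (Y + (Y + 6))/(-32 + Y) = (Y + (6 + Y))/(-32 + Y) = (6 + 2*Y)/(-32 + Y))
X(-38)*(-578) + 445 = (2*(3 - 38)/(-32 - 38))*(-578) + 445 = (2*(-35)/(-70))*(-578) + 445 = (2*(-1/70)*(-35))*(-578) + 445 = 1*(-578) + 445 = -578 + 445 = -133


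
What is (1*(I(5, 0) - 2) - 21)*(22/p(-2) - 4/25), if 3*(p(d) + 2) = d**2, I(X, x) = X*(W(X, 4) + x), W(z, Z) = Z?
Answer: 2487/25 ≈ 99.480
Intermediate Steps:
I(X, x) = X*(4 + x)
p(d) = -2 + d**2/3
(1*(I(5, 0) - 2) - 21)*(22/p(-2) - 4/25) = (1*(5*(4 + 0) - 2) - 21)*(22/(-2 + (1/3)*(-2)**2) - 4/25) = (1*(5*4 - 2) - 21)*(22/(-2 + (1/3)*4) - 4*1/25) = (1*(20 - 2) - 21)*(22/(-2 + 4/3) - 4/25) = (1*18 - 21)*(22/(-2/3) - 4/25) = (18 - 21)*(22*(-3/2) - 4/25) = -3*(-33 - 4/25) = -3*(-829/25) = 2487/25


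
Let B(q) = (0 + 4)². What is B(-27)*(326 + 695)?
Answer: 16336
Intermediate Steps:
B(q) = 16 (B(q) = 4² = 16)
B(-27)*(326 + 695) = 16*(326 + 695) = 16*1021 = 16336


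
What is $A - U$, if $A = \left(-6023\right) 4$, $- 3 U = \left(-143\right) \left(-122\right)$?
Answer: $- \frac{54830}{3} \approx -18277.0$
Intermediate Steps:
$U = - \frac{17446}{3}$ ($U = - \frac{\left(-143\right) \left(-122\right)}{3} = \left(- \frac{1}{3}\right) 17446 = - \frac{17446}{3} \approx -5815.3$)
$A = -24092$
$A - U = -24092 - - \frac{17446}{3} = -24092 + \frac{17446}{3} = - \frac{54830}{3}$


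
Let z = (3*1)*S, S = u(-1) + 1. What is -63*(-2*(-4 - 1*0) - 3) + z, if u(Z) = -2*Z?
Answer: -306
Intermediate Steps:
S = 3 (S = -2*(-1) + 1 = 2 + 1 = 3)
z = 9 (z = (3*1)*3 = 3*3 = 9)
-63*(-2*(-4 - 1*0) - 3) + z = -63*(-2*(-4 - 1*0) - 3) + 9 = -63*(-2*(-4 + 0) - 3) + 9 = -63*(-2*(-4) - 3) + 9 = -63*(8 - 3) + 9 = -63*5 + 9 = -315 + 9 = -306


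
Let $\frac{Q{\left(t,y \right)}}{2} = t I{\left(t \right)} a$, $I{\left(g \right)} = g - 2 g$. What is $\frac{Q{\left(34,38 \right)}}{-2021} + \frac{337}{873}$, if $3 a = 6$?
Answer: $\frac{4717829}{1764333} \approx 2.674$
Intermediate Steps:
$a = 2$ ($a = \frac{1}{3} \cdot 6 = 2$)
$I{\left(g \right)} = - g$
$Q{\left(t,y \right)} = - 4 t^{2}$ ($Q{\left(t,y \right)} = 2 t \left(- t\right) 2 = 2 - t^{2} \cdot 2 = 2 \left(- 2 t^{2}\right) = - 4 t^{2}$)
$\frac{Q{\left(34,38 \right)}}{-2021} + \frac{337}{873} = \frac{\left(-4\right) 34^{2}}{-2021} + \frac{337}{873} = \left(-4\right) 1156 \left(- \frac{1}{2021}\right) + 337 \cdot \frac{1}{873} = \left(-4624\right) \left(- \frac{1}{2021}\right) + \frac{337}{873} = \frac{4624}{2021} + \frac{337}{873} = \frac{4717829}{1764333}$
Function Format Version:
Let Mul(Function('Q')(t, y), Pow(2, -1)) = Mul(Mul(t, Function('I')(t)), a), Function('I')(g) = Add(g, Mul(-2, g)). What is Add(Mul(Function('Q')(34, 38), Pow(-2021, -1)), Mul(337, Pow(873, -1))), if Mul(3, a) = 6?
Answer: Rational(4717829, 1764333) ≈ 2.6740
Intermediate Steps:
a = 2 (a = Mul(Rational(1, 3), 6) = 2)
Function('I')(g) = Mul(-1, g)
Function('Q')(t, y) = Mul(-4, Pow(t, 2)) (Function('Q')(t, y) = Mul(2, Mul(Mul(t, Mul(-1, t)), 2)) = Mul(2, Mul(Mul(-1, Pow(t, 2)), 2)) = Mul(2, Mul(-2, Pow(t, 2))) = Mul(-4, Pow(t, 2)))
Add(Mul(Function('Q')(34, 38), Pow(-2021, -1)), Mul(337, Pow(873, -1))) = Add(Mul(Mul(-4, Pow(34, 2)), Pow(-2021, -1)), Mul(337, Pow(873, -1))) = Add(Mul(Mul(-4, 1156), Rational(-1, 2021)), Mul(337, Rational(1, 873))) = Add(Mul(-4624, Rational(-1, 2021)), Rational(337, 873)) = Add(Rational(4624, 2021), Rational(337, 873)) = Rational(4717829, 1764333)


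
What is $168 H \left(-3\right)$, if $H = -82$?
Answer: $41328$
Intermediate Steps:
$168 H \left(-3\right) = 168 \left(-82\right) \left(-3\right) = \left(-13776\right) \left(-3\right) = 41328$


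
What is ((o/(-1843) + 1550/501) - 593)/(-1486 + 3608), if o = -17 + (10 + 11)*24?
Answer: -272464868/979666923 ≈ -0.27812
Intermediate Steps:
o = 487 (o = -17 + 21*24 = -17 + 504 = 487)
((o/(-1843) + 1550/501) - 593)/(-1486 + 3608) = ((487/(-1843) + 1550/501) - 593)/(-1486 + 3608) = ((487*(-1/1843) + 1550*(1/501)) - 593)/2122 = ((-487/1843 + 1550/501) - 593)*(1/2122) = (2612663/923343 - 593)*(1/2122) = -544929736/923343*1/2122 = -272464868/979666923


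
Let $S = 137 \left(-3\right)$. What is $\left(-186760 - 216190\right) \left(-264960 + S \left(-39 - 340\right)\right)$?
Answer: $43998513450$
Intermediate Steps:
$S = -411$
$\left(-186760 - 216190\right) \left(-264960 + S \left(-39 - 340\right)\right) = \left(-186760 - 216190\right) \left(-264960 - 411 \left(-39 - 340\right)\right) = - 402950 \left(-264960 - -155769\right) = - 402950 \left(-264960 + 155769\right) = \left(-402950\right) \left(-109191\right) = 43998513450$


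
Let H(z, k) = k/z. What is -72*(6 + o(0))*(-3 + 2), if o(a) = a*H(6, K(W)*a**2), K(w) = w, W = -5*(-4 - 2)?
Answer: 432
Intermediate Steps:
W = 30 (W = -5*(-6) = 30)
o(a) = 5*a**3 (o(a) = a*((30*a**2)/6) = a*((30*a**2)*(1/6)) = a*(5*a**2) = 5*a**3)
-72*(6 + o(0))*(-3 + 2) = -72*(6 + 5*0**3)*(-3 + 2) = -72*(6 + 5*0)*(-1) = -72*(6 + 0)*(-1) = -432*(-1) = -72*(-6) = 432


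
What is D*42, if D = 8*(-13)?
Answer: -4368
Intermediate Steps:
D = -104
D*42 = -104*42 = -4368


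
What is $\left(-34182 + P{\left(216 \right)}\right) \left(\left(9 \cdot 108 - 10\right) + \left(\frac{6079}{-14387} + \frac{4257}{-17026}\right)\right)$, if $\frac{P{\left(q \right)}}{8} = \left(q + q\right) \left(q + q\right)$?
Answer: $\frac{171760361706647055}{122476531} \approx 1.4024 \cdot 10^{9}$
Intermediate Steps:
$P{\left(q \right)} = 32 q^{2}$ ($P{\left(q \right)} = 8 \left(q + q\right) \left(q + q\right) = 8 \cdot 2 q 2 q = 8 \cdot 4 q^{2} = 32 q^{2}$)
$\left(-34182 + P{\left(216 \right)}\right) \left(\left(9 \cdot 108 - 10\right) + \left(\frac{6079}{-14387} + \frac{4257}{-17026}\right)\right) = \left(-34182 + 32 \cdot 216^{2}\right) \left(\left(9 \cdot 108 - 10\right) + \left(\frac{6079}{-14387} + \frac{4257}{-17026}\right)\right) = \left(-34182 + 32 \cdot 46656\right) \left(\left(972 - 10\right) + \left(6079 \left(- \frac{1}{14387}\right) + 4257 \left(- \frac{1}{17026}\right)\right)\right) = \left(-34182 + 1492992\right) \left(962 - \frac{164746513}{244953062}\right) = 1458810 \left(962 - \frac{164746513}{244953062}\right) = 1458810 \cdot \frac{235480099131}{244953062} = \frac{171760361706647055}{122476531}$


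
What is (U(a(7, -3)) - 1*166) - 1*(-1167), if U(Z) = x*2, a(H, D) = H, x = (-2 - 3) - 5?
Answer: 981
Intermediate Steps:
x = -10 (x = -5 - 5 = -10)
U(Z) = -20 (U(Z) = -10*2 = -20)
(U(a(7, -3)) - 1*166) - 1*(-1167) = (-20 - 1*166) - 1*(-1167) = (-20 - 166) + 1167 = -186 + 1167 = 981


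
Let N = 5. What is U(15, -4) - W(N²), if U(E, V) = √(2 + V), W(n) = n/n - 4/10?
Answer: -⅗ + I*√2 ≈ -0.6 + 1.4142*I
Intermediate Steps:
W(n) = ⅗ (W(n) = 1 - 4*⅒ = 1 - ⅖ = ⅗)
U(15, -4) - W(N²) = √(2 - 4) - 1*⅗ = √(-2) - ⅗ = I*√2 - ⅗ = -⅗ + I*√2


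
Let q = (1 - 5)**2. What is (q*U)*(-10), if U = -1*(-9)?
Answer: -1440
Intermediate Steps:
U = 9
q = 16 (q = (-4)**2 = 16)
(q*U)*(-10) = (16*9)*(-10) = 144*(-10) = -1440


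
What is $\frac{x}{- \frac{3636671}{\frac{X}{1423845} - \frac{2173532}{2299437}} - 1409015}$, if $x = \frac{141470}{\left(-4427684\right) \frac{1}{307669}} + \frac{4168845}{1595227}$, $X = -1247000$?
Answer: $- \frac{48920304648129569825895370}{2926975046385552885823636147} \approx -0.016714$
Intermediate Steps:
$x = - \frac{34707642939716815}{3531580532134}$ ($x = \frac{141470}{\left(-4427684\right) \frac{1}{307669}} + 4168845 \cdot \frac{1}{1595227} = \frac{141470}{- \frac{4427684}{307669}} + \frac{4168845}{1595227} = 141470 \left(- \frac{307669}{4427684}\right) + \frac{4168845}{1595227} = - \frac{21762966715}{2213842} + \frac{4168845}{1595227} = - \frac{34707642939716815}{3531580532134} \approx -9827.8$)
$\frac{x}{- \frac{3636671}{\frac{X}{1423845} - \frac{2173532}{2299437}} - 1409015} = - \frac{34707642939716815}{3531580532134 \left(- \frac{3636671}{- \frac{1247000}{1423845} - \frac{2173532}{2299437}} - 1409015\right)} = - \frac{34707642939716815}{3531580532134 \left(- \frac{3636671}{\left(-1247000\right) \frac{1}{1423845} - \frac{2173532}{2299437}} - 1409015\right)} = - \frac{34707642939716815}{3531580532134 \left(- \frac{3636671}{- \frac{249400}{284769} - \frac{2173532}{2299437}} - 1409015\right)} = - \frac{34707642939716815}{3531580532134 \left(- \frac{3636671}{- \frac{132492680212}{72756486117}} - 1409015\right)} = - \frac{34707642939716815}{3531580532134 \left(\left(-3636671\right) \left(- \frac{72756486117}{132492680212}\right) - 1409015\right)} = - \frac{34707642939716815}{3531580532134 \left(\frac{264591403123596507}{132492680212} - 1409015\right)} = - \frac{34707642939716815}{3531580532134 \cdot \frac{77907229314685327}{132492680212}} = \left(- \frac{34707642939716815}{3531580532134}\right) \frac{132492680212}{77907229314685327} = - \frac{48920304648129569825895370}{2926975046385552885823636147}$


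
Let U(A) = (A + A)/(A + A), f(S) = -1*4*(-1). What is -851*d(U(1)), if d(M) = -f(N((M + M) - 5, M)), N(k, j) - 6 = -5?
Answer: 3404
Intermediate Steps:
N(k, j) = 1 (N(k, j) = 6 - 5 = 1)
f(S) = 4 (f(S) = -4*(-1) = 4)
U(A) = 1 (U(A) = (2*A)/((2*A)) = (2*A)*(1/(2*A)) = 1)
d(M) = -4 (d(M) = -1*4 = -4)
-851*d(U(1)) = -851*(-4) = 3404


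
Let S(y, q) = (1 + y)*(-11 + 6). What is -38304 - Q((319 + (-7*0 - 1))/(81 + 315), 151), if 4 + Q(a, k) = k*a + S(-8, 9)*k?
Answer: -2884613/66 ≈ -43706.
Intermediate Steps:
S(y, q) = -5 - 5*y (S(y, q) = (1 + y)*(-5) = -5 - 5*y)
Q(a, k) = -4 + 35*k + a*k (Q(a, k) = -4 + (k*a + (-5 - 5*(-8))*k) = -4 + (a*k + (-5 + 40)*k) = -4 + (a*k + 35*k) = -4 + (35*k + a*k) = -4 + 35*k + a*k)
-38304 - Q((319 + (-7*0 - 1))/(81 + 315), 151) = -38304 - (-4 + 35*151 + ((319 + (-7*0 - 1))/(81 + 315))*151) = -38304 - (-4 + 5285 + ((319 + (0 - 1))/396)*151) = -38304 - (-4 + 5285 + ((319 - 1)*(1/396))*151) = -38304 - (-4 + 5285 + (318*(1/396))*151) = -38304 - (-4 + 5285 + (53/66)*151) = -38304 - (-4 + 5285 + 8003/66) = -38304 - 1*356549/66 = -38304 - 356549/66 = -2884613/66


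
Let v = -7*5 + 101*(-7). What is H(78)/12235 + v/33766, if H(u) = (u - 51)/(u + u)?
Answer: -235885673/10741302260 ≈ -0.021961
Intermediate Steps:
v = -742 (v = -35 - 707 = -742)
H(u) = (-51 + u)/(2*u) (H(u) = (-51 + u)/((2*u)) = (-51 + u)*(1/(2*u)) = (-51 + u)/(2*u))
H(78)/12235 + v/33766 = ((1/2)*(-51 + 78)/78)/12235 - 742/33766 = ((1/2)*(1/78)*27)*(1/12235) - 742*1/33766 = (9/52)*(1/12235) - 371/16883 = 9/636220 - 371/16883 = -235885673/10741302260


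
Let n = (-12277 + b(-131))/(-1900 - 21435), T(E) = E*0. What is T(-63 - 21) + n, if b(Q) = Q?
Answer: 12408/23335 ≈ 0.53173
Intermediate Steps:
T(E) = 0
n = 12408/23335 (n = (-12277 - 131)/(-1900 - 21435) = -12408/(-23335) = -12408*(-1/23335) = 12408/23335 ≈ 0.53173)
T(-63 - 21) + n = 0 + 12408/23335 = 12408/23335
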